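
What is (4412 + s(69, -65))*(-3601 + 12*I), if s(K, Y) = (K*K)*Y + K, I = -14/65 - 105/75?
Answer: 14354071960/13 ≈ 1.1042e+9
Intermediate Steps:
I = -21/13 (I = -14*1/65 - 105*1/75 = -14/65 - 7/5 = -21/13 ≈ -1.6154)
s(K, Y) = K + Y*K² (s(K, Y) = K²*Y + K = Y*K² + K = K + Y*K²)
(4412 + s(69, -65))*(-3601 + 12*I) = (4412 + 69*(1 + 69*(-65)))*(-3601 + 12*(-21/13)) = (4412 + 69*(1 - 4485))*(-3601 - 252/13) = (4412 + 69*(-4484))*(-47065/13) = (4412 - 309396)*(-47065/13) = -304984*(-47065/13) = 14354071960/13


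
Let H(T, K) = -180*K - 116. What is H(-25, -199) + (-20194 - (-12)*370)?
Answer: 19950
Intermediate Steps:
H(T, K) = -116 - 180*K
H(-25, -199) + (-20194 - (-12)*370) = (-116 - 180*(-199)) + (-20194 - (-12)*370) = (-116 + 35820) + (-20194 - 1*(-4440)) = 35704 + (-20194 + 4440) = 35704 - 15754 = 19950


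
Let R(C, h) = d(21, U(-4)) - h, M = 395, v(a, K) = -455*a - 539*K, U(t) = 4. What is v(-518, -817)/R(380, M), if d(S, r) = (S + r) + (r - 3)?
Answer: -75117/41 ≈ -1832.1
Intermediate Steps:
d(S, r) = -3 + S + 2*r (d(S, r) = (S + r) + (-3 + r) = -3 + S + 2*r)
v(a, K) = -539*K - 455*a
R(C, h) = 26 - h (R(C, h) = (-3 + 21 + 2*4) - h = (-3 + 21 + 8) - h = 26 - h)
v(-518, -817)/R(380, M) = (-539*(-817) - 455*(-518))/(26 - 1*395) = (440363 + 235690)/(26 - 395) = 676053/(-369) = 676053*(-1/369) = -75117/41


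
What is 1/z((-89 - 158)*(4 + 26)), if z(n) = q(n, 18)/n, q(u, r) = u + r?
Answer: 1235/1232 ≈ 1.0024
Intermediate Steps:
q(u, r) = r + u
z(n) = (18 + n)/n
1/z((-89 - 158)*(4 + 26)) = 1/((18 + (-89 - 158)*(4 + 26))/(((-89 - 158)*(4 + 26)))) = 1/((18 - 247*30)/((-247*30))) = 1/((18 - 7410)/(-7410)) = 1/(-1/7410*(-7392)) = 1/(1232/1235) = 1235/1232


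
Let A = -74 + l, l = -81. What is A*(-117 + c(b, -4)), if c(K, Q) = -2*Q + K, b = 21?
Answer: 13640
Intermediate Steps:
c(K, Q) = K - 2*Q
A = -155 (A = -74 - 81 = -155)
A*(-117 + c(b, -4)) = -155*(-117 + (21 - 2*(-4))) = -155*(-117 + (21 + 8)) = -155*(-117 + 29) = -155*(-88) = 13640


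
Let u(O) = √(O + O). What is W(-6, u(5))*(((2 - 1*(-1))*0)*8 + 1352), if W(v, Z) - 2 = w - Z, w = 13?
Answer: 20280 - 1352*√10 ≈ 16005.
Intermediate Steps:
u(O) = √2*√O (u(O) = √(2*O) = √2*√O)
W(v, Z) = 15 - Z (W(v, Z) = 2 + (13 - Z) = 15 - Z)
W(-6, u(5))*(((2 - 1*(-1))*0)*8 + 1352) = (15 - √2*√5)*(((2 - 1*(-1))*0)*8 + 1352) = (15 - √10)*(((2 + 1)*0)*8 + 1352) = (15 - √10)*((3*0)*8 + 1352) = (15 - √10)*(0*8 + 1352) = (15 - √10)*(0 + 1352) = (15 - √10)*1352 = 20280 - 1352*√10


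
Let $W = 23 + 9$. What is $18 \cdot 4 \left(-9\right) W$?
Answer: $-20736$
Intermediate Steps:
$W = 32$
$18 \cdot 4 \left(-9\right) W = 18 \cdot 4 \left(-9\right) 32 = 18 \left(-36\right) 32 = \left(-648\right) 32 = -20736$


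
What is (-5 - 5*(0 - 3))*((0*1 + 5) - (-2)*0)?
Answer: 50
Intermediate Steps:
(-5 - 5*(0 - 3))*((0*1 + 5) - (-2)*0) = (-5 - 5*(-3))*((0 + 5) - 1*0) = (-5 + 15)*(5 + 0) = 10*5 = 50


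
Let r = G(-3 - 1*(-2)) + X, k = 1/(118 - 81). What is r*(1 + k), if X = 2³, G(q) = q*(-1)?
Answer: 342/37 ≈ 9.2432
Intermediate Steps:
G(q) = -q
k = 1/37 ≈ 0.027027
X = 8
r = 9 (r = -(-3 - 1*(-2)) + 8 = -(-3 + 2) + 8 = -1*(-1) + 8 = 1 + 8 = 9)
r*(1 + k) = 9*(1 + 1/37) = 9*(38/37) = 342/37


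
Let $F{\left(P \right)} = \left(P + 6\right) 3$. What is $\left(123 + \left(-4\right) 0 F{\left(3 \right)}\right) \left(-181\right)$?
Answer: $-22263$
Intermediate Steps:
$F{\left(P \right)} = 18 + 3 P$ ($F{\left(P \right)} = \left(6 + P\right) 3 = 18 + 3 P$)
$\left(123 + \left(-4\right) 0 F{\left(3 \right)}\right) \left(-181\right) = \left(123 + \left(-4\right) 0 \left(18 + 3 \cdot 3\right)\right) \left(-181\right) = \left(123 + 0 \left(18 + 9\right)\right) \left(-181\right) = \left(123 + 0 \cdot 27\right) \left(-181\right) = \left(123 + 0\right) \left(-181\right) = 123 \left(-181\right) = -22263$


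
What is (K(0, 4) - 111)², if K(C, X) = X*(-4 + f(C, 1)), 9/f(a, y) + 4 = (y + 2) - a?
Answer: 26569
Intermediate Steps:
f(a, y) = 9/(-2 + y - a) (f(a, y) = 9/(-4 + ((y + 2) - a)) = 9/(-4 + ((2 + y) - a)) = 9/(-4 + (2 + y - a)) = 9/(-2 + y - a))
K(C, X) = X*(-4 + 9/(-1 - C)) (K(C, X) = X*(-4 + 9/(-2 + 1 - C)) = X*(-4 + 9/(-1 - C)))
(K(0, 4) - 111)² = (-1*4*(13 + 4*0)/(1 + 0) - 111)² = (-1*4*(13 + 0)/1 - 111)² = (-1*4*1*13 - 111)² = (-52 - 111)² = (-163)² = 26569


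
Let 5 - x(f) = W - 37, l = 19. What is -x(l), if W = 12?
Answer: -30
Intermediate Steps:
x(f) = 30 (x(f) = 5 - (12 - 37) = 5 - 1*(-25) = 5 + 25 = 30)
-x(l) = -1*30 = -30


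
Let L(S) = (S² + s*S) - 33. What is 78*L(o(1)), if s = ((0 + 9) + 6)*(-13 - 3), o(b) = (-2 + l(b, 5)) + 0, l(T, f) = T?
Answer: 16224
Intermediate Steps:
o(b) = -2 + b (o(b) = (-2 + b) + 0 = -2 + b)
s = -240 (s = (9 + 6)*(-16) = 15*(-16) = -240)
L(S) = -33 + S² - 240*S (L(S) = (S² - 240*S) - 33 = -33 + S² - 240*S)
78*L(o(1)) = 78*(-33 + (-2 + 1)² - 240*(-2 + 1)) = 78*(-33 + (-1)² - 240*(-1)) = 78*(-33 + 1 + 240) = 78*208 = 16224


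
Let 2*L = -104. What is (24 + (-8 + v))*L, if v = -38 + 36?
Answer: -728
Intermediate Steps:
v = -2
L = -52 (L = (½)*(-104) = -52)
(24 + (-8 + v))*L = (24 + (-8 - 2))*(-52) = (24 - 10)*(-52) = 14*(-52) = -728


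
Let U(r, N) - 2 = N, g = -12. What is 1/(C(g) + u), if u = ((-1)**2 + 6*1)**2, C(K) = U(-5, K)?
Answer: 1/39 ≈ 0.025641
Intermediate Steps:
U(r, N) = 2 + N
C(K) = 2 + K
u = 49 (u = (1 + 6)**2 = 7**2 = 49)
1/(C(g) + u) = 1/((2 - 12) + 49) = 1/(-10 + 49) = 1/39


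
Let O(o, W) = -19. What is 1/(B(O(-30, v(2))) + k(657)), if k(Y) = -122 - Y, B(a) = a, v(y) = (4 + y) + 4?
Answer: -1/798 ≈ -0.0012531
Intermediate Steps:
v(y) = 8 + y
1/(B(O(-30, v(2))) + k(657)) = 1/(-19 + (-122 - 1*657)) = 1/(-19 + (-122 - 657)) = 1/(-19 - 779) = 1/(-798) = -1/798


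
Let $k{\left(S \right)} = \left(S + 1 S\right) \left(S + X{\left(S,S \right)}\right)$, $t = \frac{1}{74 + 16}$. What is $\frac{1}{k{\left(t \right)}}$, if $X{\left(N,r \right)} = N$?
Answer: $2025$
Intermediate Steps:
$t = \frac{1}{90} \approx 0.011111$
$k{\left(S \right)} = 4 S^{2}$ ($k{\left(S \right)} = \left(S + 1 S\right) \left(S + S\right) = \left(S + S\right) 2 S = 2 S 2 S = 4 S^{2}$)
$\frac{1}{k{\left(t \right)}} = \frac{1}{4 \left(\frac{1}{90}\right)^{2}} = \frac{1}{4 \cdot \frac{1}{8100}} = \frac{1}{\frac{1}{2025}} = 2025$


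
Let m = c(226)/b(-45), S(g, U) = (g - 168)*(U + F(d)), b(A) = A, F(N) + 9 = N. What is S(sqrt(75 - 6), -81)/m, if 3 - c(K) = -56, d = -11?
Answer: -763560/59 + 4545*sqrt(69)/59 ≈ -12302.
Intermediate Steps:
F(N) = -9 + N
c(K) = 59 (c(K) = 3 - 1*(-56) = 3 + 56 = 59)
S(g, U) = (-168 + g)*(-20 + U) (S(g, U) = (g - 168)*(U + (-9 - 11)) = (-168 + g)*(U - 20) = (-168 + g)*(-20 + U))
m = -59/45 (m = 59/(-45) = 59*(-1/45) = -59/45 ≈ -1.3111)
S(sqrt(75 - 6), -81)/m = (3360 - 168*(-81) - 20*sqrt(75 - 6) - 81*sqrt(75 - 6))/(-59/45) = (3360 + 13608 - 20*sqrt(69) - 81*sqrt(69))*(-45/59) = (16968 - 101*sqrt(69))*(-45/59) = -763560/59 + 4545*sqrt(69)/59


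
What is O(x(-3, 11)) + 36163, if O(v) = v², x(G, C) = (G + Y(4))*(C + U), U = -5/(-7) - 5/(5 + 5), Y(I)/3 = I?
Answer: 9084517/196 ≈ 46350.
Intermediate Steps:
Y(I) = 3*I
U = 3/14 (U = -5*(-⅐) - 5/10 = 5/7 - 5*⅒ = 5/7 - ½ = 3/14 ≈ 0.21429)
x(G, C) = (12 + G)*(3/14 + C) (x(G, C) = (G + 3*4)*(C + 3/14) = (G + 12)*(3/14 + C) = (12 + G)*(3/14 + C))
O(x(-3, 11)) + 36163 = (18/7 + 12*11 + (3/14)*(-3) + 11*(-3))² + 36163 = (18/7 + 132 - 9/14 - 33)² + 36163 = (1413/14)² + 36163 = 1996569/196 + 36163 = 9084517/196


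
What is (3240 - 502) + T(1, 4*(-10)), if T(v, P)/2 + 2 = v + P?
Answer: 2656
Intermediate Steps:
T(v, P) = -4 + 2*P + 2*v (T(v, P) = -4 + 2*(v + P) = -4 + 2*(P + v) = -4 + (2*P + 2*v) = -4 + 2*P + 2*v)
(3240 - 502) + T(1, 4*(-10)) = (3240 - 502) + (-4 + 2*(4*(-10)) + 2*1) = 2738 + (-4 + 2*(-40) + 2) = 2738 + (-4 - 80 + 2) = 2738 - 82 = 2656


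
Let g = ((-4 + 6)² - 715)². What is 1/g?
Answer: 1/505521 ≈ 1.9782e-6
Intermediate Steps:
g = 505521 (g = (2² - 715)² = (4 - 715)² = (-711)² = 505521)
1/g = 1/505521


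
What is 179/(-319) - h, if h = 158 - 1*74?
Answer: -26975/319 ≈ -84.561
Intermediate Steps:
h = 84 (h = 158 - 74 = 84)
179/(-319) - h = 179/(-319) - 1*84 = 179*(-1/319) - 84 = -179/319 - 84 = -26975/319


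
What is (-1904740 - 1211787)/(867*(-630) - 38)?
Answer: 3116527/546248 ≈ 5.7053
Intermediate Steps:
(-1904740 - 1211787)/(867*(-630) - 38) = -3116527/(-546210 - 38) = -3116527/(-546248) = -3116527*(-1/546248) = 3116527/546248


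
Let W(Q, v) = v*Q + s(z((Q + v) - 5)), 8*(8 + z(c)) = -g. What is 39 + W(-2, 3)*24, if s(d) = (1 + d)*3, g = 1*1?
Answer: -618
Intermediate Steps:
g = 1
z(c) = -65/8 (z(c) = -8 + (-1*1)/8 = -8 + (1/8)*(-1) = -8 - 1/8 = -65/8)
s(d) = 3 + 3*d
W(Q, v) = -171/8 + Q*v (W(Q, v) = v*Q + (3 + 3*(-65/8)) = Q*v + (3 - 195/8) = Q*v - 171/8 = -171/8 + Q*v)
39 + W(-2, 3)*24 = 39 + (-171/8 - 2*3)*24 = 39 + (-171/8 - 6)*24 = 39 - 219/8*24 = 39 - 657 = -618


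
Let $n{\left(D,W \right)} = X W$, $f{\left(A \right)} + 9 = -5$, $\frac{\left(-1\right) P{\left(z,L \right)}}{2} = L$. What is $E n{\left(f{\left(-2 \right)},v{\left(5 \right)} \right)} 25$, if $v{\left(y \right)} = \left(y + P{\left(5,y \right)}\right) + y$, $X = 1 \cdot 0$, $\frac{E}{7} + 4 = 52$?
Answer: $0$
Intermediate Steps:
$E = 336$ ($E = -28 + 7 \cdot 52 = -28 + 364 = 336$)
$P{\left(z,L \right)} = - 2 L$
$f{\left(A \right)} = -14$ ($f{\left(A \right)} = -9 - 5 = -14$)
$X = 0$
$v{\left(y \right)} = 0$ ($v{\left(y \right)} = \left(y - 2 y\right) + y = - y + y = 0$)
$n{\left(D,W \right)} = 0$ ($n{\left(D,W \right)} = 0 W = 0$)
$E n{\left(f{\left(-2 \right)},v{\left(5 \right)} \right)} 25 = 336 \cdot 0 \cdot 25 = 0 \cdot 25 = 0$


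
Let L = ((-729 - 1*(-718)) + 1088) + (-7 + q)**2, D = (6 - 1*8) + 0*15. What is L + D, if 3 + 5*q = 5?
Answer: 27964/25 ≈ 1118.6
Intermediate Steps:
q = 2/5 (q = -3/5 + (1/5)*5 = -3/5 + 1 = 2/5 ≈ 0.40000)
D = -2 (D = (6 - 8) + 0 = -2 + 0 = -2)
L = 28014/25 (L = ((-729 - 1*(-718)) + 1088) + (-7 + 2/5)**2 = ((-729 + 718) + 1088) + (-33/5)**2 = (-11 + 1088) + 1089/25 = 1077 + 1089/25 = 28014/25 ≈ 1120.6)
L + D = 28014/25 - 2 = 27964/25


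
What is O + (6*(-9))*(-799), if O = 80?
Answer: 43226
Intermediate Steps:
O + (6*(-9))*(-799) = 80 + (6*(-9))*(-799) = 80 - 54*(-799) = 80 + 43146 = 43226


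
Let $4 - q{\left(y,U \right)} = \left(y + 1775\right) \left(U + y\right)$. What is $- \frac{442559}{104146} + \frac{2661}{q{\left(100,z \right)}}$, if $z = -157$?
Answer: $- \frac{47023130855}{11131020334} \approx -4.2245$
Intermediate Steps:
$q{\left(y,U \right)} = 4 - \left(1775 + y\right) \left(U + y\right)$ ($q{\left(y,U \right)} = 4 - \left(y + 1775\right) \left(U + y\right) = 4 - \left(1775 + y\right) \left(U + y\right)$)
$- \frac{442559}{104146} + \frac{2661}{q{\left(100,z \right)}} = - \frac{442559}{104146} + \frac{2661}{4 - 100^{2} - -278675 - 177500 - \left(-157\right) 100} = \left(-442559\right) \frac{1}{104146} + \frac{2661}{4 - 10000 + 278675 - 177500 + 15700} = - \frac{442559}{104146} + \frac{2661}{4 - 10000 + 278675 - 177500 + 15700} = - \frac{442559}{104146} + \frac{2661}{106879} = - \frac{47023130855}{11131020334}$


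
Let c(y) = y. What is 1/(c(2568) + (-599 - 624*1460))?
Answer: -1/909071 ≈ -1.1000e-6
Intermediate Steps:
1/(c(2568) + (-599 - 624*1460)) = 1/(2568 + (-599 - 624*1460)) = 1/(2568 + (-599 - 911040)) = 1/(2568 - 911639) = 1/(-909071) = -1/909071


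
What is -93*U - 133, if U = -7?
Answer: 518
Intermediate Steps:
-93*U - 133 = -93*(-7) - 133 = 651 - 133 = 518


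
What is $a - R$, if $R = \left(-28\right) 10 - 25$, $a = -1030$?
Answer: $-725$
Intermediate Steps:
$R = -305$ ($R = -280 - 25 = -305$)
$a - R = -1030 - -305 = -1030 + 305 = -725$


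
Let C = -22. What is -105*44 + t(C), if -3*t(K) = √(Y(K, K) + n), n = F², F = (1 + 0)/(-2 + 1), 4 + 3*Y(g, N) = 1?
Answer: -4620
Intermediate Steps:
Y(g, N) = -1 (Y(g, N) = -4/3 + (⅓)*1 = -4/3 + ⅓ = -1)
F = -1 (F = 1/(-1) = 1*(-1) = -1)
n = 1 (n = (-1)² = 1)
t(K) = 0 (t(K) = -√(-1 + 1)/3 = -√0/3 = -⅓*0 = 0)
-105*44 + t(C) = -105*44 + 0 = -4620 + 0 = -4620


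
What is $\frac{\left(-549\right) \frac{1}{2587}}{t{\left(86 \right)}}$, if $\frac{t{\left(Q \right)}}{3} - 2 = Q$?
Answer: $- \frac{183}{227656} \approx -0.00080384$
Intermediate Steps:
$t{\left(Q \right)} = 6 + 3 Q$
$\frac{\left(-549\right) \frac{1}{2587}}{t{\left(86 \right)}} = \frac{\left(-549\right) \frac{1}{2587}}{6 + 3 \cdot 86} = \frac{\left(-549\right) \frac{1}{2587}}{6 + 258} = - \frac{549}{2587 \cdot 264} = \left(- \frac{549}{2587}\right) \frac{1}{264} = - \frac{183}{227656}$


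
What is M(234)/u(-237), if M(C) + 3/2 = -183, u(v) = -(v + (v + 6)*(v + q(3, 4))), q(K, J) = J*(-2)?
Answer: 41/12524 ≈ 0.0032737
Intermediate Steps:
q(K, J) = -2*J
u(v) = -v - (-8 + v)*(6 + v) (u(v) = -(v + (v + 6)*(v - 2*4)) = -(v + (6 + v)*(v - 8)) = -(v + (6 + v)*(-8 + v)) = -(v + (-8 + v)*(6 + v)) = -v - (-8 + v)*(6 + v))
M(C) = -369/2 (M(C) = -3/2 - 183 = -369/2)
M(234)/u(-237) = -369/(2*(48 - 237 - 1*(-237)²)) = -369/(2*(48 - 237 - 1*56169)) = -369/(2*(48 - 237 - 56169)) = -369/2/(-56358) = -369/2*(-1/56358) = 41/12524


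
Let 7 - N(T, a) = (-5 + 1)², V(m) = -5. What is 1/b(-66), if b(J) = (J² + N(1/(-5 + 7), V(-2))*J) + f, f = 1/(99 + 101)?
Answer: 200/990001 ≈ 0.00020202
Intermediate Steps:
f = 1/200 ≈ 0.0050000
N(T, a) = -9 (N(T, a) = 7 - (-5 + 1)² = 7 - 1*(-4)² = 7 - 1*16 = 7 - 16 = -9)
b(J) = 1/200 + J² - 9*J (b(J) = (J² - 9*J) + 1/200 = 1/200 + J² - 9*J)
1/b(-66) = 1/(1/200 + (-66)² - 9*(-66)) = 1/(1/200 + 4356 + 594) = 1/(990001/200) = 200/990001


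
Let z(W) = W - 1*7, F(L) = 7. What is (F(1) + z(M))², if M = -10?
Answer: 100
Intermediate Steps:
z(W) = -7 + W (z(W) = W - 7 = -7 + W)
(F(1) + z(M))² = (7 + (-7 - 10))² = (7 - 17)² = (-10)² = 100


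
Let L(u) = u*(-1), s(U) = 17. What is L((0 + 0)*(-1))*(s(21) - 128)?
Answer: 0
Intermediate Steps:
L(u) = -u
L((0 + 0)*(-1))*(s(21) - 128) = (-(0 + 0)*(-1))*(17 - 128) = -0*(-1)*(-111) = -1*0*(-111) = 0*(-111) = 0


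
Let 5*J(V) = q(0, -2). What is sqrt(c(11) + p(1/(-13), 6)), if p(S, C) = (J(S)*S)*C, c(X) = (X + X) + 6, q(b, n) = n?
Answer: 2*sqrt(29770)/65 ≈ 5.3089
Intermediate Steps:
J(V) = -2/5 (J(V) = (1/5)*(-2) = -2/5)
c(X) = 6 + 2*X (c(X) = 2*X + 6 = 6 + 2*X)
p(S, C) = -2*C*S/5 (p(S, C) = (-2*S/5)*C = -2*C*S/5)
sqrt(c(11) + p(1/(-13), 6)) = sqrt((6 + 2*11) - 2/5*6/(-13)) = sqrt((6 + 22) - 2/5*6*(-1/13)) = sqrt(28 + 12/65) = sqrt(1832/65) = 2*sqrt(29770)/65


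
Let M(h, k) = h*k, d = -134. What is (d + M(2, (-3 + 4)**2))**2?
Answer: 17424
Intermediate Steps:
(d + M(2, (-3 + 4)**2))**2 = (-134 + 2*(-3 + 4)**2)**2 = (-134 + 2*1**2)**2 = (-134 + 2*1)**2 = (-134 + 2)**2 = (-132)**2 = 17424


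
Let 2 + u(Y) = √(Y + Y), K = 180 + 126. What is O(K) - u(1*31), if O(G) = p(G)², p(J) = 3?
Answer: 11 - √62 ≈ 3.1260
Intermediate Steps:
K = 306
O(G) = 9 (O(G) = 3² = 9)
u(Y) = -2 + √2*√Y (u(Y) = -2 + √(Y + Y) = -2 + √(2*Y) = -2 + √2*√Y)
O(K) - u(1*31) = 9 - (-2 + √2*√(1*31)) = 9 - (-2 + √2*√31) = 9 - (-2 + √62) = 9 + (2 - √62) = 11 - √62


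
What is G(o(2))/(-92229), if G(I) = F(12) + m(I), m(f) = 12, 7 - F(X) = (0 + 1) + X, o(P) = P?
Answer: -2/30743 ≈ -6.5055e-5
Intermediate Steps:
F(X) = 6 - X (F(X) = 7 - ((0 + 1) + X) = 7 - (1 + X) = 7 + (-1 - X) = 6 - X)
G(I) = 6 (G(I) = (6 - 1*12) + 12 = (6 - 12) + 12 = -6 + 12 = 6)
G(o(2))/(-92229) = 6/(-92229) = 6*(-1/92229) = -2/30743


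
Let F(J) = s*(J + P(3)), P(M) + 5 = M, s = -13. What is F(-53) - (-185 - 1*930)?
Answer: 1830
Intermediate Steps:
P(M) = -5 + M
F(J) = 26 - 13*J (F(J) = -13*(J + (-5 + 3)) = -13*(J - 2) = -13*(-2 + J) = 26 - 13*J)
F(-53) - (-185 - 1*930) = (26 - 13*(-53)) - (-185 - 1*930) = (26 + 689) - (-185 - 930) = 715 - 1*(-1115) = 715 + 1115 = 1830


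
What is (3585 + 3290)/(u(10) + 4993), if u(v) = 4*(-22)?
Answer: 1375/981 ≈ 1.4016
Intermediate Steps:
u(v) = -88
(3585 + 3290)/(u(10) + 4993) = (3585 + 3290)/(-88 + 4993) = 6875/4905 = 6875*(1/4905) = 1375/981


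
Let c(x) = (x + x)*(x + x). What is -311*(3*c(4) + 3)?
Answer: -60645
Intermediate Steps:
c(x) = 4*x**2 (c(x) = (2*x)*(2*x) = 4*x**2)
-311*(3*c(4) + 3) = -311*(3*(4*4**2) + 3) = -311*(3*(4*16) + 3) = -311*(3*64 + 3) = -311*(192 + 3) = -311*195 = -60645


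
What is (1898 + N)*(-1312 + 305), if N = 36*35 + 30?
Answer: -3210316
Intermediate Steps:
N = 1290 (N = 1260 + 30 = 1290)
(1898 + N)*(-1312 + 305) = (1898 + 1290)*(-1312 + 305) = 3188*(-1007) = -3210316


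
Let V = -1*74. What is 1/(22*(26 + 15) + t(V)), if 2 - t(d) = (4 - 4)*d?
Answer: 1/904 ≈ 0.0011062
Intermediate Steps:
V = -74
t(d) = 2 (t(d) = 2 - (4 - 4)*d = 2 - 0*d = 2 - 1*0 = 2 + 0 = 2)
1/(22*(26 + 15) + t(V)) = 1/(22*(26 + 15) + 2) = 1/(22*41 + 2) = 1/(902 + 2) = 1/904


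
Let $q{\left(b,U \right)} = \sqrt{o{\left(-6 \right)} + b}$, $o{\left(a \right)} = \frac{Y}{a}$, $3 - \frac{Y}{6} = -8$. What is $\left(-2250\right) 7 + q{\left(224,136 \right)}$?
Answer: $-15750 + \sqrt{213} \approx -15735.0$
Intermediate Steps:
$Y = 66$ ($Y = 18 - -48 = 18 + 48 = 66$)
$o{\left(a \right)} = \frac{66}{a}$
$q{\left(b,U \right)} = \sqrt{-11 + b}$ ($q{\left(b,U \right)} = \sqrt{\frac{66}{-6} + b} = \sqrt{66 \left(- \frac{1}{6}\right) + b} = \sqrt{-11 + b}$)
$\left(-2250\right) 7 + q{\left(224,136 \right)} = \left(-2250\right) 7 + \sqrt{-11 + 224} = -15750 + \sqrt{213}$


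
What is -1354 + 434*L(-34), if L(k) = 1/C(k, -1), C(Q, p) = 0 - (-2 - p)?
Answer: -920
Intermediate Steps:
C(Q, p) = 2 + p (C(Q, p) = 0 + (2 + p) = 2 + p)
L(k) = 1 (L(k) = 1/(2 - 1) = 1/1 = 1)
-1354 + 434*L(-34) = -1354 + 434*1 = -1354 + 434 = -920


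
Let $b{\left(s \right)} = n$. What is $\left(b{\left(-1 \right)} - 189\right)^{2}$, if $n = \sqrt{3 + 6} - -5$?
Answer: $32761$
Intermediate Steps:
$n = 8$ ($n = \sqrt{9} + 5 = 3 + 5 = 8$)
$b{\left(s \right)} = 8$
$\left(b{\left(-1 \right)} - 189\right)^{2} = \left(8 - 189\right)^{2} = \left(-181\right)^{2} = 32761$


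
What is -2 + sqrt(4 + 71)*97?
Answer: -2 + 485*sqrt(3) ≈ 838.04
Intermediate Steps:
-2 + sqrt(4 + 71)*97 = -2 + sqrt(75)*97 = -2 + (5*sqrt(3))*97 = -2 + 485*sqrt(3)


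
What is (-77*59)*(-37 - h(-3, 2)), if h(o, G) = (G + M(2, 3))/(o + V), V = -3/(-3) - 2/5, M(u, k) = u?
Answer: 481558/3 ≈ 1.6052e+5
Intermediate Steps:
V = ⅗ (V = -3*(-⅓) - 2*⅕ = 1 - ⅖ = ⅗ ≈ 0.60000)
h(o, G) = (2 + G)/(⅗ + o) (h(o, G) = (G + 2)/(o + ⅗) = (2 + G)/(⅗ + o))
(-77*59)*(-37 - h(-3, 2)) = (-77*59)*(-37 - 5*(2 + 2)/(3 + 5*(-3))) = -4543*(-37 - 5*4/(3 - 15)) = -4543*(-37 - 5*4/(-12)) = -4543*(-37 - 5*(-1)*4/12) = -4543*(-37 - 1*(-5/3)) = -4543*(-37 + 5/3) = -4543*(-106/3) = 481558/3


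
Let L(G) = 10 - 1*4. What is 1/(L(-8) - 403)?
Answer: -1/397 ≈ -0.0025189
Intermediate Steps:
L(G) = 6 (L(G) = 10 - 4 = 6)
1/(L(-8) - 403) = 1/(6 - 403) = 1/(-397) = -1/397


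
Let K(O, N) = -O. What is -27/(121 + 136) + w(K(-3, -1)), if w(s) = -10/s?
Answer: -2651/771 ≈ -3.4384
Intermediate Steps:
-27/(121 + 136) + w(K(-3, -1)) = -27/(121 + 136) - 10/((-1*(-3))) = -27/257 - 10/3 = -2651/771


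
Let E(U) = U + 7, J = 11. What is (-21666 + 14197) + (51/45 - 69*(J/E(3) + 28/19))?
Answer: -4357907/570 ≈ -7645.5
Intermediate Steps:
E(U) = 7 + U
(-21666 + 14197) + (51/45 - 69*(J/E(3) + 28/19)) = (-21666 + 14197) + (51/45 - 69*(11/(7 + 3) + 28/19)) = -7469 + (51*(1/45) - 69*(11/10 + 28*(1/19))) = -7469 + (17/15 - 69*(11*(⅒) + 28/19)) = -7469 + (17/15 - 69*(11/10 + 28/19)) = -7469 + (17/15 - 69*489/190) = -7469 + (17/15 - 33741/190) = -7469 - 100577/570 = -4357907/570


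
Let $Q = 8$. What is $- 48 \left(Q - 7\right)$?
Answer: $-48$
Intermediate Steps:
$- 48 \left(Q - 7\right) = - 48 \left(8 - 7\right) = \left(-48\right) 1 = -48$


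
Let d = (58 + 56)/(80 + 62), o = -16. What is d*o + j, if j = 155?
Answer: 10093/71 ≈ 142.16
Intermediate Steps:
d = 57/71 (d = 114/142 = 114*(1/142) = 57/71 ≈ 0.80282)
d*o + j = (57/71)*(-16) + 155 = -912/71 + 155 = 10093/71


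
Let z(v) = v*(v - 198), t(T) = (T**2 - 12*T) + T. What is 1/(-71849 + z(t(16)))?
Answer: -1/81289 ≈ -1.2302e-5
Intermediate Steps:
t(T) = T**2 - 11*T
z(v) = v*(-198 + v)
1/(-71849 + z(t(16))) = 1/(-71849 + (16*(-11 + 16))*(-198 + 16*(-11 + 16))) = 1/(-71849 + (16*5)*(-198 + 16*5)) = 1/(-71849 + 80*(-198 + 80)) = 1/(-71849 + 80*(-118)) = 1/(-71849 - 9440) = 1/(-81289) = -1/81289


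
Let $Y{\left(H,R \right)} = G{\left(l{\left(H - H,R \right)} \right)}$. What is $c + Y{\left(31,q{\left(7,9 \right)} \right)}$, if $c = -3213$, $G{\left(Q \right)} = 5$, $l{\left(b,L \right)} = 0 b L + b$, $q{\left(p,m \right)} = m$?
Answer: $-3208$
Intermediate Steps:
$l{\left(b,L \right)} = b$ ($l{\left(b,L \right)} = 0 L + b = 0 + b = b$)
$Y{\left(H,R \right)} = 5$
$c + Y{\left(31,q{\left(7,9 \right)} \right)} = -3213 + 5 = -3208$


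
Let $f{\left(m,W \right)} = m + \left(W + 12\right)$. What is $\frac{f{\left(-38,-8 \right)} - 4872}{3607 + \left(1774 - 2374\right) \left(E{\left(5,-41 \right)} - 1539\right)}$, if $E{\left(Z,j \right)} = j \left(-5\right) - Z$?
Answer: $- \frac{4906}{807007} \approx -0.0060793$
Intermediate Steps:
$E{\left(Z,j \right)} = - Z - 5 j$ ($E{\left(Z,j \right)} = - 5 j - Z = - Z - 5 j$)
$f{\left(m,W \right)} = 12 + W + m$ ($f{\left(m,W \right)} = m + \left(12 + W\right) = 12 + W + m$)
$\frac{f{\left(-38,-8 \right)} - 4872}{3607 + \left(1774 - 2374\right) \left(E{\left(5,-41 \right)} - 1539\right)} = \frac{\left(12 - 8 - 38\right) - 4872}{3607 + \left(1774 - 2374\right) \left(\left(\left(-1\right) 5 - -205\right) - 1539\right)} = \frac{-34 - 4872}{3607 - 600 \left(\left(-5 + 205\right) - 1539\right)} = - \frac{4906}{3607 - 600 \left(200 - 1539\right)} = - \frac{4906}{3607 - -803400} = - \frac{4906}{3607 + 803400} = - \frac{4906}{807007}$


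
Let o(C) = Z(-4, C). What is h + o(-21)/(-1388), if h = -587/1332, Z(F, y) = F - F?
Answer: -587/1332 ≈ -0.44069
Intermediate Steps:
Z(F, y) = 0
h = -587/1332 (h = -587*1/1332 = -587/1332 ≈ -0.44069)
o(C) = 0
h + o(-21)/(-1388) = -587/1332 + 0/(-1388) = -587/1332 - 1/1388*0 = -587/1332 + 0 = -587/1332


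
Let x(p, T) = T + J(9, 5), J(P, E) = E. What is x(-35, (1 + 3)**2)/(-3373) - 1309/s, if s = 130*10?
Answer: -4442557/4384900 ≈ -1.0131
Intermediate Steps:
x(p, T) = 5 + T (x(p, T) = T + 5 = 5 + T)
s = 1300
x(-35, (1 + 3)**2)/(-3373) - 1309/s = (5 + (1 + 3)**2)/(-3373) - 1309/1300 = (5 + 4**2)*(-1/3373) - 1309*1/1300 = (5 + 16)*(-1/3373) - 1309/1300 = 21*(-1/3373) - 1309/1300 = -21/3373 - 1309/1300 = -4442557/4384900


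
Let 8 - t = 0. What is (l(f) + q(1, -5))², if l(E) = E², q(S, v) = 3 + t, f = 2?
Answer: 225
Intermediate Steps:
t = 8 (t = 8 - 1*0 = 8 + 0 = 8)
q(S, v) = 11 (q(S, v) = 3 + 8 = 11)
(l(f) + q(1, -5))² = (2² + 11)² = (4 + 11)² = 15² = 225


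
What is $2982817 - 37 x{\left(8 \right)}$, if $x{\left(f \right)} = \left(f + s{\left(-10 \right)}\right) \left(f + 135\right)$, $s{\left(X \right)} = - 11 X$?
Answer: $2358479$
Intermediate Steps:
$x{\left(f \right)} = \left(110 + f\right) \left(135 + f\right)$ ($x{\left(f \right)} = \left(f - -110\right) \left(f + 135\right) = \left(f + 110\right) \left(135 + f\right) = \left(110 + f\right) \left(135 + f\right)$)
$2982817 - 37 x{\left(8 \right)} = 2982817 - 37 \left(14850 + 8^{2} + 245 \cdot 8\right) = 2982817 - 37 \left(14850 + 64 + 1960\right) = 2982817 - 624338 = 2358479$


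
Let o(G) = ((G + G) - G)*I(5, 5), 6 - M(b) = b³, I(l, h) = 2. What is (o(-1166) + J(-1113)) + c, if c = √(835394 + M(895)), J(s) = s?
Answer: -3445 + 5*I*√28643279 ≈ -3445.0 + 26760.0*I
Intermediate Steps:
M(b) = 6 - b³
o(G) = 2*G (o(G) = ((G + G) - G)*2 = (2*G - G)*2 = G*2 = 2*G)
c = 5*I*√28643279 (c = √(835394 + (6 - 1*895³)) = √(835394 + (6 - 1*716917375)) = √(835394 + (6 - 716917375)) = √(835394 - 716917369) = √(-716081975) = 5*I*√28643279 ≈ 26760.0*I)
(o(-1166) + J(-1113)) + c = (2*(-1166) - 1113) + 5*I*√28643279 = (-2332 - 1113) + 5*I*√28643279 = -3445 + 5*I*√28643279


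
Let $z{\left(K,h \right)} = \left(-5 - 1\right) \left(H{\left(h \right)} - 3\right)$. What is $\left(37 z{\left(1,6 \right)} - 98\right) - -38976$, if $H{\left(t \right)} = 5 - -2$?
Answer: $37990$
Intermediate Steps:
$H{\left(t \right)} = 7$ ($H{\left(t \right)} = 5 + 2 = 7$)
$z{\left(K,h \right)} = -24$ ($z{\left(K,h \right)} = \left(-5 - 1\right) \left(7 - 3\right) = \left(-6\right) 4 = -24$)
$\left(37 z{\left(1,6 \right)} - 98\right) - -38976 = \left(37 \left(-24\right) - 98\right) - -38976 = \left(-888 - 98\right) + 38976 = -986 + 38976 = 37990$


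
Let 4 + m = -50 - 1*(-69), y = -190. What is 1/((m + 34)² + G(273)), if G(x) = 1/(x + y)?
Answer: 83/199284 ≈ 0.00041649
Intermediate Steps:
m = 15 (m = -4 + (-50 - 1*(-69)) = -4 + (-50 + 69) = -4 + 19 = 15)
G(x) = 1/(-190 + x) (G(x) = 1/(x - 190) = 1/(-190 + x))
1/((m + 34)² + G(273)) = 1/((15 + 34)² + 1/(-190 + 273)) = 1/(49² + 1/83) = 1/(2401 + 1/83) = 1/(199284/83) = 83/199284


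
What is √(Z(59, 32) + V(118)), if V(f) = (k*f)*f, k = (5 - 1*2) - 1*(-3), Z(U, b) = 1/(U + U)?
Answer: √1163266774/118 ≈ 289.04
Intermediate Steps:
Z(U, b) = 1/(2*U)
k = 6 (k = (5 - 2) + 3 = 3 + 3 = 6)
V(f) = 6*f² (V(f) = (6*f)*f = 6*f²)
√(Z(59, 32) + V(118)) = √((½)/59 + 6*118²) = √((½)*(1/59) + 6*13924) = √(1/118 + 83544) = √(9858193/118) = √1163266774/118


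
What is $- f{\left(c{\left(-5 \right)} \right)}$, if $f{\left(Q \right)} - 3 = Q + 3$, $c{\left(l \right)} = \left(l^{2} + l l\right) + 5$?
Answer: $-61$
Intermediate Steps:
$c{\left(l \right)} = 5 + 2 l^{2}$ ($c{\left(l \right)} = \left(l^{2} + l^{2}\right) + 5 = 2 l^{2} + 5 = 5 + 2 l^{2}$)
$f{\left(Q \right)} = 6 + Q$ ($f{\left(Q \right)} = 3 + \left(Q + 3\right) = 3 + \left(3 + Q\right) = 6 + Q$)
$- f{\left(c{\left(-5 \right)} \right)} = - (6 + \left(5 + 2 \left(-5\right)^{2}\right)) = - (6 + \left(5 + 2 \cdot 25\right)) = - (6 + \left(5 + 50\right)) = - (6 + 55) = \left(-1\right) 61 = -61$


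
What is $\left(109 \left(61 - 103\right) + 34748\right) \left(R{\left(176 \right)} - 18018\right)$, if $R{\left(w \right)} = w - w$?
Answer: $-543603060$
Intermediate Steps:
$R{\left(w \right)} = 0$
$\left(109 \left(61 - 103\right) + 34748\right) \left(R{\left(176 \right)} - 18018\right) = \left(109 \left(61 - 103\right) + 34748\right) \left(0 - 18018\right) = \left(109 \left(-42\right) + 34748\right) \left(-18018\right) = \left(-4578 + 34748\right) \left(-18018\right) = 30170 \left(-18018\right) = -543603060$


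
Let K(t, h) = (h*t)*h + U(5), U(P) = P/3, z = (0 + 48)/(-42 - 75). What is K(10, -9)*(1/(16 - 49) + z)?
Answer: -51135/143 ≈ -357.59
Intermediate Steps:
z = -16/39 (z = 48/(-117) = 48*(-1/117) = -16/39 ≈ -0.41026)
U(P) = P/3 (U(P) = P*(⅓) = P/3)
K(t, h) = 5/3 + t*h² (K(t, h) = (h*t)*h + (⅓)*5 = t*h² + 5/3 = 5/3 + t*h²)
K(10, -9)*(1/(16 - 49) + z) = (5/3 + 10*(-9)²)*(1/(16 - 49) - 16/39) = (5/3 + 10*81)*(1/(-33) - 16/39) = (5/3 + 810)*(-1/33 - 16/39) = (2435/3)*(-63/143) = -51135/143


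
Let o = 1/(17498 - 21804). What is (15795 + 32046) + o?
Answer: 206003345/4306 ≈ 47841.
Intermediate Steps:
o = -1/4306 (o = 1/(-4306) = -1/4306 ≈ -0.00023223)
(15795 + 32046) + o = (15795 + 32046) - 1/4306 = 47841 - 1/4306 = 206003345/4306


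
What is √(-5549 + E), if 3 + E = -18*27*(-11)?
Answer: I*√206 ≈ 14.353*I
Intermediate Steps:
E = 5343 (E = -3 - 18*27*(-11) = -3 - 486*(-11) = -3 + 5346 = 5343)
√(-5549 + E) = √(-5549 + 5343) = √(-206) = I*√206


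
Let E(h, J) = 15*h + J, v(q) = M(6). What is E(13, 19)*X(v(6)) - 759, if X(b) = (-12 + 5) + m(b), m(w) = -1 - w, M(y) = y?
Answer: -3755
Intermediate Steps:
v(q) = 6
E(h, J) = J + 15*h
X(b) = -8 - b (X(b) = (-12 + 5) + (-1 - b) = -7 + (-1 - b) = -8 - b)
E(13, 19)*X(v(6)) - 759 = (19 + 15*13)*(-8 - 1*6) - 759 = (19 + 195)*(-8 - 6) - 759 = 214*(-14) - 759 = -2996 - 759 = -3755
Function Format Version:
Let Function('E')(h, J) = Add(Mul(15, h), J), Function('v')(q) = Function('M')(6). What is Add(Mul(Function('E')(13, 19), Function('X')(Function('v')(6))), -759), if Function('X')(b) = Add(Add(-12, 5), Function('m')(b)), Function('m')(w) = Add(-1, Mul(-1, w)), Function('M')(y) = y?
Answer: -3755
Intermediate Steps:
Function('v')(q) = 6
Function('E')(h, J) = Add(J, Mul(15, h))
Function('X')(b) = Add(-8, Mul(-1, b)) (Function('X')(b) = Add(Add(-12, 5), Add(-1, Mul(-1, b))) = Add(-7, Add(-1, Mul(-1, b))) = Add(-8, Mul(-1, b)))
Add(Mul(Function('E')(13, 19), Function('X')(Function('v')(6))), -759) = Add(Mul(Add(19, Mul(15, 13)), Add(-8, Mul(-1, 6))), -759) = Add(Mul(Add(19, 195), Add(-8, -6)), -759) = Add(Mul(214, -14), -759) = Add(-2996, -759) = -3755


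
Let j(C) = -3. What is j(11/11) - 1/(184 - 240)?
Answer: -167/56 ≈ -2.9821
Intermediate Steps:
j(11/11) - 1/(184 - 240) = -3 - 1/(184 - 240) = -3 - 1/(-56) = -3 - 1*(-1/56) = -3 + 1/56 = -167/56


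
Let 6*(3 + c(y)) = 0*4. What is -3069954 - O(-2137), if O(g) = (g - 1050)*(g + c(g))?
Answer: -9890134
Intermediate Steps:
c(y) = -3 (c(y) = -3 + (0*4)/6 = -3 + (⅙)*0 = -3 + 0 = -3)
O(g) = (-1050 + g)*(-3 + g) (O(g) = (g - 1050)*(g - 3) = (-1050 + g)*(-3 + g))
-3069954 - O(-2137) = -3069954 - (3150 + (-2137)² - 1053*(-2137)) = -3069954 - (3150 + 4566769 + 2250261) = -3069954 - 1*6820180 = -3069954 - 6820180 = -9890134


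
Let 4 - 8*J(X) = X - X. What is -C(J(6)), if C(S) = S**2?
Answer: -1/4 ≈ -0.25000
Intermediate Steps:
J(X) = 1/2 (J(X) = 1/2 - (X - X)/8 = 1/2 - 1/8*0 = 1/2 + 0 = 1/2)
-C(J(6)) = -(1/2)**2 = -1*1/4 = -1/4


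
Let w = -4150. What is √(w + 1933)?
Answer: I*√2217 ≈ 47.085*I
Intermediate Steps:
√(w + 1933) = √(-4150 + 1933) = √(-2217) = I*√2217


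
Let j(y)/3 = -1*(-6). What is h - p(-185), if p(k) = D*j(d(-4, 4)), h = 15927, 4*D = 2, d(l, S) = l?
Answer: 15918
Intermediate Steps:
D = 1/2 (D = (1/4)*2 = 1/2 ≈ 0.50000)
j(y) = 18 (j(y) = 3*(-1*(-6)) = 3*6 = 18)
p(k) = 9 (p(k) = (1/2)*18 = 9)
h - p(-185) = 15927 - 1*9 = 15927 - 9 = 15918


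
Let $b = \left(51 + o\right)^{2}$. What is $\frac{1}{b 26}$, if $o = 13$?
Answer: $\frac{1}{106496} \approx 9.39 \cdot 10^{-6}$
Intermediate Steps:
$b = 4096$ ($b = \left(51 + 13\right)^{2} = 64^{2} = 4096$)
$\frac{1}{b 26} = \frac{1}{4096 \cdot 26} = \frac{1}{106496}$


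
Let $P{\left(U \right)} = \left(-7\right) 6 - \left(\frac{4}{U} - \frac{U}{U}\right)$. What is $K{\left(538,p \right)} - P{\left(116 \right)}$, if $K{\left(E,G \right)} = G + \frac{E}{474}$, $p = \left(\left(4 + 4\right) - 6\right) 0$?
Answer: $\frac{289831}{6873} \approx 42.169$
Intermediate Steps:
$p = 0$ ($p = \left(8 - 6\right) 0 = 2 \cdot 0 = 0$)
$K{\left(E,G \right)} = G + \frac{E}{474}$ ($K{\left(E,G \right)} = G + E \frac{1}{474} = G + \frac{E}{474}$)
$P{\left(U \right)} = -41 - \frac{4}{U}$ ($P{\left(U \right)} = -42 + \left(1 - \frac{4}{U}\right) = -41 - \frac{4}{U}$)
$K{\left(538,p \right)} - P{\left(116 \right)} = \left(0 + \frac{1}{474} \cdot 538\right) - \left(-41 - \frac{4}{116}\right) = \left(0 + \frac{269}{237}\right) - \left(-41 - \frac{1}{29}\right) = \frac{269}{237} - \left(-41 - \frac{1}{29}\right) = \frac{269}{237} - - \frac{1190}{29} = \frac{269}{237} + \frac{1190}{29} = \frac{289831}{6873}$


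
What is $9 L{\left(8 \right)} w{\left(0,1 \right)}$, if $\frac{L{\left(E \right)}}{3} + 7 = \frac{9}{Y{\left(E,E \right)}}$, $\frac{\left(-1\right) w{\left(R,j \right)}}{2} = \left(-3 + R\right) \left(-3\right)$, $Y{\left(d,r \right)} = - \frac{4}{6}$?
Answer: $9963$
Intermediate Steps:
$Y{\left(d,r \right)} = - \frac{2}{3}$ ($Y{\left(d,r \right)} = \left(-4\right) \frac{1}{6} = - \frac{2}{3}$)
$w{\left(R,j \right)} = -18 + 6 R$ ($w{\left(R,j \right)} = - 2 \left(-3 + R\right) \left(-3\right) = - 2 \left(9 - 3 R\right) = -18 + 6 R$)
$L{\left(E \right)} = - \frac{123}{2}$ ($L{\left(E \right)} = -21 + 3 \frac{9}{- \frac{2}{3}} = -21 + 3 \cdot 9 \left(- \frac{3}{2}\right) = -21 + 3 \left(- \frac{27}{2}\right) = -21 - \frac{81}{2} = - \frac{123}{2}$)
$9 L{\left(8 \right)} w{\left(0,1 \right)} = 9 \left(- \frac{123}{2}\right) \left(-18 + 6 \cdot 0\right) = - \frac{1107 \left(-18 + 0\right)}{2} = \left(- \frac{1107}{2}\right) \left(-18\right) = 9963$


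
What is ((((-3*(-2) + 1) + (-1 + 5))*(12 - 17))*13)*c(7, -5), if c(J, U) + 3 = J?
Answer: -2860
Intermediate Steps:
c(J, U) = -3 + J
((((-3*(-2) + 1) + (-1 + 5))*(12 - 17))*13)*c(7, -5) = ((((-3*(-2) + 1) + (-1 + 5))*(12 - 17))*13)*(-3 + 7) = ((((6 + 1) + 4)*(-5))*13)*4 = (((7 + 4)*(-5))*13)*4 = ((11*(-5))*13)*4 = -55*13*4 = -715*4 = -2860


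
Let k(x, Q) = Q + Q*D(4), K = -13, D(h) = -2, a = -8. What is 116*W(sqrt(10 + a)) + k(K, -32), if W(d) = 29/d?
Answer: 32 + 1682*sqrt(2) ≈ 2410.7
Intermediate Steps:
k(x, Q) = -Q (k(x, Q) = Q + Q*(-2) = Q - 2*Q = -Q)
116*W(sqrt(10 + a)) + k(K, -32) = 116*(29/(sqrt(10 - 8))) - 1*(-32) = 116*(29/(sqrt(2))) + 32 = 116*(29*(sqrt(2)/2)) + 32 = 116*(29*sqrt(2)/2) + 32 = 1682*sqrt(2) + 32 = 32 + 1682*sqrt(2)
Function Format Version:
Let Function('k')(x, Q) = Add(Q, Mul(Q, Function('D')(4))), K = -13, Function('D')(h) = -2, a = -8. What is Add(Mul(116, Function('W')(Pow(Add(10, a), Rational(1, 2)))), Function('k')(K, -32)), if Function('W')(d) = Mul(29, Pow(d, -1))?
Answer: Add(32, Mul(1682, Pow(2, Rational(1, 2)))) ≈ 2410.7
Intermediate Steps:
Function('k')(x, Q) = Mul(-1, Q) (Function('k')(x, Q) = Add(Q, Mul(Q, -2)) = Add(Q, Mul(-2, Q)) = Mul(-1, Q))
Add(Mul(116, Function('W')(Pow(Add(10, a), Rational(1, 2)))), Function('k')(K, -32)) = Add(Mul(116, Mul(29, Pow(Pow(Add(10, -8), Rational(1, 2)), -1))), Mul(-1, -32)) = Add(Mul(116, Mul(29, Pow(Pow(2, Rational(1, 2)), -1))), 32) = Add(Mul(116, Mul(29, Mul(Rational(1, 2), Pow(2, Rational(1, 2))))), 32) = Add(Mul(116, Mul(Rational(29, 2), Pow(2, Rational(1, 2)))), 32) = Add(Mul(1682, Pow(2, Rational(1, 2))), 32) = Add(32, Mul(1682, Pow(2, Rational(1, 2))))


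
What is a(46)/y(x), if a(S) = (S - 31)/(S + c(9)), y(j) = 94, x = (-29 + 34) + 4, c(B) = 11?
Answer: 5/1786 ≈ 0.0027996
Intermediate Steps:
x = 9 (x = 5 + 4 = 9)
a(S) = (-31 + S)/(11 + S) (a(S) = (S - 31)/(S + 11) = (-31 + S)/(11 + S))
a(46)/y(x) = ((-31 + 46)/(11 + 46))/94 = (15/57)*(1/94) = ((1/57)*15)*(1/94) = (5/19)*(1/94) = 5/1786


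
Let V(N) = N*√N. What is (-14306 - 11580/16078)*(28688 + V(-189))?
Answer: -3299456338112/8039 + 65211647508*I*√21/8039 ≈ -4.1043e+8 + 3.7173e+7*I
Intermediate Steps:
V(N) = N^(3/2)
(-14306 - 11580/16078)*(28688 + V(-189)) = (-14306 - 11580/16078)*(28688 + (-189)^(3/2)) = (-14306 - 11580*1/16078)*(28688 - 567*I*√21) = (-14306 - 5790/8039)*(28688 - 567*I*√21) = -115011724*(28688 - 567*I*√21)/8039 = -3299456338112/8039 + 65211647508*I*√21/8039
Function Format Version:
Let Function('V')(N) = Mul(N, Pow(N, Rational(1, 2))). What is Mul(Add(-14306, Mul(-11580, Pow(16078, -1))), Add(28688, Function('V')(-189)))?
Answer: Add(Rational(-3299456338112, 8039), Mul(Rational(65211647508, 8039), I, Pow(21, Rational(1, 2)))) ≈ Add(-4.1043e+8, Mul(3.7173e+7, I))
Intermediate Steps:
Function('V')(N) = Pow(N, Rational(3, 2))
Mul(Add(-14306, Mul(-11580, Pow(16078, -1))), Add(28688, Function('V')(-189))) = Mul(Add(-14306, Mul(-11580, Pow(16078, -1))), Add(28688, Pow(-189, Rational(3, 2)))) = Mul(Add(-14306, Mul(-11580, Rational(1, 16078))), Add(28688, Mul(-567, I, Pow(21, Rational(1, 2))))) = Mul(Add(-14306, Rational(-5790, 8039)), Add(28688, Mul(-567, I, Pow(21, Rational(1, 2))))) = Mul(Rational(-115011724, 8039), Add(28688, Mul(-567, I, Pow(21, Rational(1, 2))))) = Add(Rational(-3299456338112, 8039), Mul(Rational(65211647508, 8039), I, Pow(21, Rational(1, 2))))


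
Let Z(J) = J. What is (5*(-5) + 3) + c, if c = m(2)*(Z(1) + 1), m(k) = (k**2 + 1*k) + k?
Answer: -6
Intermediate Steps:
m(k) = k**2 + 2*k (m(k) = (k**2 + k) + k = (k + k**2) + k = k**2 + 2*k)
c = 16 (c = (2*(2 + 2))*(1 + 1) = (2*4)*2 = 8*2 = 16)
(5*(-5) + 3) + c = (5*(-5) + 3) + 16 = (-25 + 3) + 16 = -22 + 16 = -6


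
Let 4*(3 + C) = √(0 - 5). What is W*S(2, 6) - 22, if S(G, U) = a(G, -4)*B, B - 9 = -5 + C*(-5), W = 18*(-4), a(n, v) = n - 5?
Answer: 4082 - 270*I*√5 ≈ 4082.0 - 603.74*I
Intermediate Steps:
a(n, v) = -5 + n
C = -3 + I*√5/4 (C = -3 + √(0 - 5)/4 = -3 + √(-5)/4 = -3 + (I*√5)/4 = -3 + I*√5/4 ≈ -3.0 + 0.55902*I)
W = -72
B = 19 - 5*I*√5/4 (B = 9 + (-5 + (-3 + I*√5/4)*(-5)) = 9 + (-5 + (15 - 5*I*√5/4)) = 9 + (10 - 5*I*√5/4) = 19 - 5*I*√5/4 ≈ 19.0 - 2.7951*I)
S(G, U) = (-5 + G)*(19 - 5*I*√5/4)
W*S(2, 6) - 22 = -18*(-5 + 2)*(76 - 5*I*√5) - 22 = -18*(-3)*(76 - 5*I*√5) - 22 = -72*(-57 + 15*I*√5/4) - 22 = (4104 - 270*I*√5) - 22 = 4082 - 270*I*√5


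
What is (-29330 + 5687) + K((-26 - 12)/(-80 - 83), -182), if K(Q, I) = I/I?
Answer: -23642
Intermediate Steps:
K(Q, I) = 1
(-29330 + 5687) + K((-26 - 12)/(-80 - 83), -182) = (-29330 + 5687) + 1 = -23643 + 1 = -23642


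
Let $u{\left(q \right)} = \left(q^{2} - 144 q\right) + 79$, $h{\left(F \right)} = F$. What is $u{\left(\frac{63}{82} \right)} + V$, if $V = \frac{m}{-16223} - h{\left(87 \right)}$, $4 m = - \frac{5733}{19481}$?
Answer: $- \frac{8958917149751}{75894811729} \approx -118.04$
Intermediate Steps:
$m = - \frac{819}{11132}$ ($m = \frac{\left(-5733\right) \frac{1}{19481}}{4} = \frac{1}{4} \left(- \frac{819}{2783}\right) = - \frac{819}{11132} \approx -0.073572$)
$u{\left(q \right)} = 79 + q^{2} - 144 q$
$V = - \frac{15711715113}{180594436}$ ($V = - \frac{819}{11132 \left(-16223\right)} - 87 = \left(- \frac{819}{11132}\right) \left(- \frac{1}{16223}\right) - 87 = \frac{819}{180594436} - 87 = - \frac{15711715113}{180594436} \approx -87.0$)
$u{\left(\frac{63}{82} \right)} + V = \left(79 + \left(\frac{63}{82}\right)^{2} - 144 \cdot \frac{63}{82}\right) - \frac{15711715113}{180594436} = \left(79 + \left(63 \cdot \frac{1}{82}\right)^{2} - 144 \cdot 63 \cdot \frac{1}{82}\right) - \frac{15711715113}{180594436} = \left(79 + \left(\frac{63}{82}\right)^{2} - \frac{4536}{41}\right) - \frac{15711715113}{180594436} = \left(79 + \frac{3969}{6724} - \frac{4536}{41}\right) - \frac{15711715113}{180594436} = - \frac{208739}{6724} - \frac{15711715113}{180594436} = - \frac{8958917149751}{75894811729}$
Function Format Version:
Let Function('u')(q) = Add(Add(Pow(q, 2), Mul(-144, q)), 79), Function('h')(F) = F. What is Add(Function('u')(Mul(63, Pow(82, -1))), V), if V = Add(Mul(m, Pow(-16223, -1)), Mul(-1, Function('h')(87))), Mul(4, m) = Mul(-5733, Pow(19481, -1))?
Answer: Rational(-8958917149751, 75894811729) ≈ -118.04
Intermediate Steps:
m = Rational(-819, 11132) (m = Mul(Rational(1, 4), Mul(-5733, Pow(19481, -1))) = Mul(Rational(1, 4), Mul(-5733, Rational(1, 19481))) = Mul(Rational(1, 4), Rational(-819, 2783)) = Rational(-819, 11132) ≈ -0.073572)
Function('u')(q) = Add(79, Pow(q, 2), Mul(-144, q))
V = Rational(-15711715113, 180594436) (V = Add(Mul(Rational(-819, 11132), Pow(-16223, -1)), Mul(-1, 87)) = Add(Mul(Rational(-819, 11132), Rational(-1, 16223)), -87) = Add(Rational(819, 180594436), -87) = Rational(-15711715113, 180594436) ≈ -87.000)
Add(Function('u')(Mul(63, Pow(82, -1))), V) = Add(Add(79, Pow(Mul(63, Pow(82, -1)), 2), Mul(-144, Mul(63, Pow(82, -1)))), Rational(-15711715113, 180594436)) = Add(Add(79, Pow(Mul(63, Rational(1, 82)), 2), Mul(-144, Mul(63, Rational(1, 82)))), Rational(-15711715113, 180594436)) = Add(Add(79, Pow(Rational(63, 82), 2), Mul(-144, Rational(63, 82))), Rational(-15711715113, 180594436)) = Add(Add(79, Rational(3969, 6724), Rational(-4536, 41)), Rational(-15711715113, 180594436)) = Add(Rational(-208739, 6724), Rational(-15711715113, 180594436)) = Rational(-8958917149751, 75894811729)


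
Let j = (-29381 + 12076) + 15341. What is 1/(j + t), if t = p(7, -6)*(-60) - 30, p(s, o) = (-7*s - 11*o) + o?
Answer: -1/2654 ≈ -0.00037679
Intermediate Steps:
p(s, o) = -10*o - 7*s (p(s, o) = (-11*o - 7*s) + o = -10*o - 7*s)
t = -690 (t = (-10*(-6) - 7*7)*(-60) - 30 = (60 - 49)*(-60) - 30 = 11*(-60) - 30 = -660 - 30 = -690)
j = -1964 (j = -17305 + 15341 = -1964)
1/(j + t) = 1/(-1964 - 690) = 1/(-2654) = -1/2654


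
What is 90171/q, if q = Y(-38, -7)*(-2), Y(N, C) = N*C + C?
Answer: -90171/518 ≈ -174.08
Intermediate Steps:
Y(N, C) = C + C*N (Y(N, C) = C*N + C = C + C*N)
q = -518 (q = -7*(1 - 38)*(-2) = -7*(-37)*(-2) = 259*(-2) = -518)
90171/q = 90171/(-518) = 90171*(-1/518) = -90171/518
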